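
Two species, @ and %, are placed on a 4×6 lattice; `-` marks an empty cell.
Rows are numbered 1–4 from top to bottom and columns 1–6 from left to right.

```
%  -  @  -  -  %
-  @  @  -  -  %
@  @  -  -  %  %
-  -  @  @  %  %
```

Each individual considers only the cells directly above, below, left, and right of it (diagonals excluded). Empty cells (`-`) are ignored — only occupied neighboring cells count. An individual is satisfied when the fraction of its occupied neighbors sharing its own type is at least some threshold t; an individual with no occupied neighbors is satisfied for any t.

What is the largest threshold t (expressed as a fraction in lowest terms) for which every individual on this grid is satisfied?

1/2

(1,1)% — no occupied neighbors
(1,3)@ 1/1
(1,6)% 1/1
(2,2)@ 2/2
(2,3)@ 2/2
(2,6)% 2/2
(3,1)@ 1/1
(3,2)@ 2/2
(3,5)% 2/2
(3,6)% 3/3
(4,3)@ 1/1
(4,4)@ 1/2
(4,5)% 2/3
(4,6)% 2/2
The smallest same-type fraction is 1/2 at (4,4), which reduces to 1/2. Any threshold above that leaves this individual unsatisfied.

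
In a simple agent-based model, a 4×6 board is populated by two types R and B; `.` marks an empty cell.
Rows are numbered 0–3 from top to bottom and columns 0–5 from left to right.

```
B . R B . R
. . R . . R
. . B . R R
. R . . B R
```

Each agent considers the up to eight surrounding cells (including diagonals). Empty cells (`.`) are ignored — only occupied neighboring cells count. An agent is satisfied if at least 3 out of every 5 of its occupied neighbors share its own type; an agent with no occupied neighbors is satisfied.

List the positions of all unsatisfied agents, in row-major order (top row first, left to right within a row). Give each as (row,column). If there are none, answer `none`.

(0,2), (0,3), (1,2), (2,2), (3,1), (3,4)

Row 0: (0,0)B 0/0 ok · (0,2)R 1/2 unhappy · (0,3)B 0/2 unhappy · (0,5)R 1/1 ok
Row 1: (1,2)R 1/3 unhappy · (1,5)R 3/3 ok
Row 2: (2,2)B 0/2 unhappy · (2,4)R 3/4 ok · (2,5)R 3/4 ok
Row 3: (3,1)R 0/1 unhappy · (3,4)B 0/3 unhappy · (3,5)R 2/3 ok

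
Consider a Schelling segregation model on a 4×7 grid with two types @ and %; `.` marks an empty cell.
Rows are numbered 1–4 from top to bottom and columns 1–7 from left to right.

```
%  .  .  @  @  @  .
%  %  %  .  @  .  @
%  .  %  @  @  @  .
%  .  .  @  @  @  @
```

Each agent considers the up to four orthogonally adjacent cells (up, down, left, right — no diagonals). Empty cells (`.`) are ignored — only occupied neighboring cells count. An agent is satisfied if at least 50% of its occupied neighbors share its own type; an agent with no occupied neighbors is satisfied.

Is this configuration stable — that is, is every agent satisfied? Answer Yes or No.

Yes

Row 1: (1,1)% 1/1 ✓ · (1,4)@ 1/1 ✓ · (1,5)@ 3/3 ✓ · (1,6)@ 1/1 ✓
Row 2: (2,1)% 3/3 ✓ · (2,2)% 2/2 ✓ · (2,3)% 2/2 ✓ · (2,5)@ 2/2 ✓ · (2,7)@ 0/0 ✓
Row 3: (3,1)% 2/2 ✓ · (3,3)% 1/2 ✓ · (3,4)@ 2/3 ✓ · (3,5)@ 4/4 ✓ · (3,6)@ 2/2 ✓
Row 4: (4,1)% 1/1 ✓ · (4,4)@ 2/2 ✓ · (4,5)@ 3/3 ✓ · (4,6)@ 3/3 ✓ · (4,7)@ 1/1 ✓
All meet the threshold, so the configuration is stable.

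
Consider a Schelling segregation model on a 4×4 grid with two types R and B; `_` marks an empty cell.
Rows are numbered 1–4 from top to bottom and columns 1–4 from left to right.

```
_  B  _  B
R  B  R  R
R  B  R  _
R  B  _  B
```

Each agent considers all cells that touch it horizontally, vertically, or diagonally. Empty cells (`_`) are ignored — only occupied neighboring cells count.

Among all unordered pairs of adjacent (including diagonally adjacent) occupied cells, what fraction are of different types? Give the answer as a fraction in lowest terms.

17/25

Scan each occupied cell's neighbors to the right and below (and the two forward diagonals) so each pair is counted once.
Row 1: B(1,2)–B(2,2)= B(1,2)–R(2,3)≠ B(1,2)–R(2,1)≠ B(1,4)–R(2,4)≠ B(1,4)–R(2,3)≠  → 4/5 unlike.
Row 2: R(2,1)–B(2,2)≠ R(2,1)–R(3,1)= R(2,1)–B(3,2)≠ B(2,2)–R(2,3)≠ B(2,2)–B(3,2)= B(2,2)–R(3,3)≠ B(2,2)–R(3,1)≠ R(2,3)–R(2,4)= R(2,3)–R(3,3)= R(2,3)–B(3,2)≠ R(2,4)–R(3,3)=  → 6/11 unlike.
Row 3: R(3,1)–B(3,2)≠ R(3,1)–R(4,1)= R(3,1)–B(4,2)≠ B(3,2)–R(3,3)≠ B(3,2)–B(4,2)= B(3,2)–R(4,1)≠ R(3,3)–B(4,4)≠ R(3,3)–B(4,2)≠  → 6/8 unlike.
Row 4: R(4,1)–B(4,2)≠  → 1/1 unlike.
Total adjacent occupied pairs: 25; unlike-type pairs: 17.
17/25 is already in lowest terms.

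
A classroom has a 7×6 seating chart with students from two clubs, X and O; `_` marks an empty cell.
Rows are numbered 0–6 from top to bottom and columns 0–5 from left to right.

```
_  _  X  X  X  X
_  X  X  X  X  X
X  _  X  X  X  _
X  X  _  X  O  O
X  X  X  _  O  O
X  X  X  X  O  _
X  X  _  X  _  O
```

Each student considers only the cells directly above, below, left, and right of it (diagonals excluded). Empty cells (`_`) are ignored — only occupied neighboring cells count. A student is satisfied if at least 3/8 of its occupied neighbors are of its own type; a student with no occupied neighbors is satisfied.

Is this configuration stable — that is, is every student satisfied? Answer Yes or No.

Yes

Row 0: (0,2)X 2/2 ✓ · (0,3)X 3/3 ✓ · (0,4)X 3/3 ✓ · (0,5)X 2/2 ✓
Row 1: (1,1)X 1/1 ✓ · (1,2)X 4/4 ✓ · (1,3)X 4/4 ✓ · (1,4)X 4/4 ✓ · (1,5)X 2/2 ✓
Row 2: (2,0)X 1/1 ✓ · (2,2)X 2/2 ✓ · (2,3)X 4/4 ✓ · (2,4)X 2/3 ✓
Row 3: (3,0)X 3/3 ✓ · (3,1)X 2/2 ✓ · (3,3)X 1/2 ✓ · (3,4)O 2/4 ✓ · (3,5)O 2/2 ✓
Row 4: (4,0)X 3/3 ✓ · (4,1)X 4/4 ✓ · (4,2)X 2/2 ✓ · (4,4)O 3/3 ✓ · (4,5)O 2/2 ✓
Row 5: (5,0)X 3/3 ✓ · (5,1)X 4/4 ✓ · (5,2)X 3/3 ✓ · (5,3)X 2/3 ✓ · (5,4)O 1/2 ✓
Row 6: (6,0)X 2/2 ✓ · (6,1)X 2/2 ✓ · (6,3)X 1/1 ✓ · (6,5)O 0/0 ✓
All meet the threshold, so the configuration is stable.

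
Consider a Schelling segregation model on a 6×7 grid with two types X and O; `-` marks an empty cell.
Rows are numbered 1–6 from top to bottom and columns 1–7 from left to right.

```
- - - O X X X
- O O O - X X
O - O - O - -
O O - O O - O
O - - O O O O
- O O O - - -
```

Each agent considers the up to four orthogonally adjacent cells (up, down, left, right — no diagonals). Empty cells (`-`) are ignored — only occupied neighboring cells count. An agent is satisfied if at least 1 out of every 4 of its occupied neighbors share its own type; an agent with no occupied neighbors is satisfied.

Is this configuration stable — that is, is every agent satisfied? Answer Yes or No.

Row 1: (1,4)O 1/2 ok · (1,5)X 1/2 ok · (1,6)X 3/3 ok · (1,7)X 2/2 ok
Row 2: (2,2)O 1/1 ok · (2,3)O 3/3 ok · (2,4)O 2/2 ok · (2,6)X 2/2 ok · (2,7)X 2/2 ok
Row 3: (3,1)O 1/1 ok · (3,3)O 1/1 ok · (3,5)O 1/1 ok
Row 4: (4,1)O 3/3 ok · (4,2)O 1/1 ok · (4,4)O 2/2 ok · (4,5)O 3/3 ok · (4,7)O 1/1 ok
Row 5: (5,1)O 1/1 ok · (5,4)O 3/3 ok · (5,5)O 3/3 ok · (5,6)O 2/2 ok · (5,7)O 2/2 ok
Row 6: (6,2)O 1/1 ok · (6,3)O 2/2 ok · (6,4)O 2/2 ok
All meet the threshold, so the configuration is stable.

Yes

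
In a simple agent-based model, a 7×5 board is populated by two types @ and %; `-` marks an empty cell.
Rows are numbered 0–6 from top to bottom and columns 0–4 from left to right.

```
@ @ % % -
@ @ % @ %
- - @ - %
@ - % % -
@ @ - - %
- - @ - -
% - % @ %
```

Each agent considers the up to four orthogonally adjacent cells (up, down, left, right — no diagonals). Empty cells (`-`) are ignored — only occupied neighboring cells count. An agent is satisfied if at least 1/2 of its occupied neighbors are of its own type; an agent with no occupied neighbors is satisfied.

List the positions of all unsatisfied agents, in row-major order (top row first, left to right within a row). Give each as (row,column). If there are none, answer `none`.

(1,2), (1,3), (2,2), (5,2), (6,2), (6,3), (6,4)

Row 0: (0,0)@ 2/2 ok · (0,1)@ 2/3 ok · (0,2)% 2/3 ok · (0,3)% 1/2 ok
Row 1: (1,0)@ 2/2 ok · (1,1)@ 2/3 ok · (1,2)% 1/4 unhappy · (1,3)@ 0/3 unhappy · (1,4)% 1/2 ok
Row 2: (2,2)@ 0/2 unhappy · (2,4)% 1/1 ok
Row 3: (3,0)@ 1/1 ok · (3,2)% 1/2 ok · (3,3)% 1/1 ok
Row 4: (4,0)@ 2/2 ok · (4,1)@ 1/1 ok · (4,4)% 0/0 ok
Row 5: (5,2)@ 0/1 unhappy
Row 6: (6,0)% 0/0 ok · (6,2)% 0/2 unhappy · (6,3)@ 0/2 unhappy · (6,4)% 0/1 unhappy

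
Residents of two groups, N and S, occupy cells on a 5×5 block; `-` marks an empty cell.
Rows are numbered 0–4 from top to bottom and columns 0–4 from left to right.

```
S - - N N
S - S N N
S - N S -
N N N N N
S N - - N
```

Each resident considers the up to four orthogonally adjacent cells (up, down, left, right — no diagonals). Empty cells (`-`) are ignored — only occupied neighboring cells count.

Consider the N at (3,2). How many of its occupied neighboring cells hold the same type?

Occupied neighbors of (3,2): (2,2)=N, (3,1)=N, (3,3)=N.
Same type (N): 3 of 3.

3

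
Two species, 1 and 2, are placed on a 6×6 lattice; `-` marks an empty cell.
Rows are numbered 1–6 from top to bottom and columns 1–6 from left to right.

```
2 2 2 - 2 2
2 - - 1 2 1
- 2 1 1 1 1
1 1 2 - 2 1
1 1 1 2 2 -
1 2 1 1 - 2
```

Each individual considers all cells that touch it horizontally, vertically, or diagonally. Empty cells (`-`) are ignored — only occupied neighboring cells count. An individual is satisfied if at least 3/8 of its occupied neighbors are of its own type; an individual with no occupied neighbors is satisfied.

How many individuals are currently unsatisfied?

4

(1,1)2 2/2 ✓
(1,2)2 3/3 ✓
(1,3)2 1/2 ✓
(1,5)2 2/4 ✓
(1,6)2 2/3 ✓
(2,1)2 3/3 ✓
(2,4)1 3/6 ✓
(2,5)2 2/7 ✗
(2,6)1 2/5 ✓
(3,2)2 2/5 ✓
(3,3)1 3/5 ✓
(3,4)1 3/6 ✓
(3,5)1 5/7 ✓
(3,6)1 3/5 ✓
(4,1)1 3/4 ✓
(4,2)1 5/7 ✓
(4,3)2 2/7 ✗
(4,5)2 2/6 ✗
(4,6)1 2/4 ✓
(5,1)1 4/5 ✓
(5,2)1 6/8 ✓
(5,3)1 4/7 ✓
(5,4)2 3/6 ✓
(5,5)2 3/5 ✓
(6,1)1 2/3 ✓
(6,2)2 0/5 ✗
(6,3)1 3/5 ✓
(6,4)1 2/4 ✓
(6,6)2 1/1 ✓
Unsatisfied: (2,5), (4,3), (4,5), (6,2) — 4 in total.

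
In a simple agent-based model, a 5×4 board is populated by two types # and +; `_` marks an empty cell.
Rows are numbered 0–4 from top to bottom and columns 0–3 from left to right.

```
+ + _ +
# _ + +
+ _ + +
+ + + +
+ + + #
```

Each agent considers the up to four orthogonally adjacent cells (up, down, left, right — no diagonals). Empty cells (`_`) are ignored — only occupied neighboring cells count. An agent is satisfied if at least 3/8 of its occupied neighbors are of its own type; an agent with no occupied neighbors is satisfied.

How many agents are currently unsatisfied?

(0,0)+ 1/2 ok
(0,1)+ 1/1 ok
(0,3)+ 1/1 ok
(1,0)# 0/2 unhappy
(1,2)+ 2/2 ok
(1,3)+ 3/3 ok
(2,0)+ 1/2 ok
(2,2)+ 3/3 ok
(2,3)+ 3/3 ok
(3,0)+ 3/3 ok
(3,1)+ 3/3 ok
(3,2)+ 4/4 ok
(3,3)+ 2/3 ok
(4,0)+ 2/2 ok
(4,1)+ 3/3 ok
(4,2)+ 2/3 ok
(4,3)# 0/2 unhappy
Unsatisfied: (1,0), (4,3) — 2 in total.

2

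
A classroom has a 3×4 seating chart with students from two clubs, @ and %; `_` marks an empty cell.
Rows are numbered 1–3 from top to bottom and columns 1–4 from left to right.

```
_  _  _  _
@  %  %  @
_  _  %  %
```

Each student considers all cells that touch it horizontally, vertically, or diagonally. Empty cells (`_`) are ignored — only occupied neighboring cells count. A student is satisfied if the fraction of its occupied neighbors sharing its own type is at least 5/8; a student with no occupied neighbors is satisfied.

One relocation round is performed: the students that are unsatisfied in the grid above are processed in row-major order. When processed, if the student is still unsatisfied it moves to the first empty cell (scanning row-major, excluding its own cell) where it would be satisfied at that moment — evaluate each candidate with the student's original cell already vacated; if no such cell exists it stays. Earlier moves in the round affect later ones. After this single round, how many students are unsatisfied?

Initially unsatisfied (in order): (2,1), (2,4).
  (2,1): no empty cell satisfies it; stays.
  (2,4): no empty cell satisfies it; stays.
Resulting grid:
_ _ _ _
@ % % @
_ _ % %
Unsatisfied now: (2,1), (2,4).

2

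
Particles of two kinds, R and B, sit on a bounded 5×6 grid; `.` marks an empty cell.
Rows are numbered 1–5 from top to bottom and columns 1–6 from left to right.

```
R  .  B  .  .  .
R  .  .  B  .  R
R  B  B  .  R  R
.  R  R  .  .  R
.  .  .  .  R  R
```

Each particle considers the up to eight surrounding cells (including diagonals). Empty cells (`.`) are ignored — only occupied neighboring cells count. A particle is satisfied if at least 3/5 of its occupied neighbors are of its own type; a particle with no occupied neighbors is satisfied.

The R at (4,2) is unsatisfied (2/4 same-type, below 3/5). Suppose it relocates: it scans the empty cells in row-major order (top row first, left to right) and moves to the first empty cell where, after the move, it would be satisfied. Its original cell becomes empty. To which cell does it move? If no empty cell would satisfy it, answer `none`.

Vacating (4,2). Empty cells in order:
  (1,2): 2/3 same-type → satisfied — stop here.

(1,2)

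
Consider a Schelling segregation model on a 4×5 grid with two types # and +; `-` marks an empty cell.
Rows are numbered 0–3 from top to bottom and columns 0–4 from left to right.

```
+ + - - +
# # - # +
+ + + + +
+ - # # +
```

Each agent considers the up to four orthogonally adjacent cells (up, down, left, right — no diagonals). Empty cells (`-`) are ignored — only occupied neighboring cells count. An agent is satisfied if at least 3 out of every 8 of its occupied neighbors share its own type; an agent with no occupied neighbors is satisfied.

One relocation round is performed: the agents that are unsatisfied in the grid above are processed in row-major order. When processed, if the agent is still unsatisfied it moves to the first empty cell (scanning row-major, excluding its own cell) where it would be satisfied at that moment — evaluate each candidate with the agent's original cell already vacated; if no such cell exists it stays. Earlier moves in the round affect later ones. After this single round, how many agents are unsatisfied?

Initially unsatisfied (in order): (1,0), (1,1), (1,3), (3,3).
  (1,0) → (0,3).
  (1,1) → (0,2).
  (1,3) → (1,2).
  (3,3) → (1,3).
Resulting grid:
+ + # # +
- - # # +
+ + + + +
+ - # - +
Unsatisfied now: (3,2).

1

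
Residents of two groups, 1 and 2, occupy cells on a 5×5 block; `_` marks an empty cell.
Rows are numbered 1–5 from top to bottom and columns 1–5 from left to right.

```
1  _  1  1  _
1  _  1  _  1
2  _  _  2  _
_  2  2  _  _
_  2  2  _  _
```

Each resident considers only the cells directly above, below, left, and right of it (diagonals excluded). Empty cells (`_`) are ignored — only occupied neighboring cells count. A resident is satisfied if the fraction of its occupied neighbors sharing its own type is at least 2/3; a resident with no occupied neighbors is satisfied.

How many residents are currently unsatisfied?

(1,1)1 1/1 ✓
(1,3)1 2/2 ✓
(1,4)1 1/1 ✓
(2,1)1 1/2 ✗
(2,3)1 1/1 ✓
(2,5)1 0/0 ✓
(3,1)2 0/1 ✗
(3,4)2 0/0 ✓
(4,2)2 2/2 ✓
(4,3)2 2/2 ✓
(5,2)2 2/2 ✓
(5,3)2 2/2 ✓
Unsatisfied: (2,1), (3,1) — 2 in total.

2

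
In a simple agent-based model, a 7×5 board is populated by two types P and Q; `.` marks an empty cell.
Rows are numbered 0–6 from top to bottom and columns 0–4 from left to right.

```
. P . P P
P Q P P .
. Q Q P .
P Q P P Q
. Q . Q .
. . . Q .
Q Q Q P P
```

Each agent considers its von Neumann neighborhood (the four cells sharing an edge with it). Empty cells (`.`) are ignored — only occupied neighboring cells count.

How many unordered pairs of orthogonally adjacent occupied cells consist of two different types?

12

Scan each occupied cell's neighbors to the right and below so each pair is counted once.
From row 0: 1 unlike of 3 pairs (running 1/3).
From row 1: 3 unlike of 6 pairs (running 4/9).
From row 2: 2 unlike of 5 pairs (running 6/14).
From row 3: 4 unlike of 6 pairs (running 10/20).
From row 4: 0 unlike of 1 pairs (running 10/21).
From row 5: 1 unlike of 1 pairs (running 11/22).
From row 6: 1 unlike of 4 pairs (running 12/26).
Total adjacent occupied pairs: 26; unlike-type pairs: 12.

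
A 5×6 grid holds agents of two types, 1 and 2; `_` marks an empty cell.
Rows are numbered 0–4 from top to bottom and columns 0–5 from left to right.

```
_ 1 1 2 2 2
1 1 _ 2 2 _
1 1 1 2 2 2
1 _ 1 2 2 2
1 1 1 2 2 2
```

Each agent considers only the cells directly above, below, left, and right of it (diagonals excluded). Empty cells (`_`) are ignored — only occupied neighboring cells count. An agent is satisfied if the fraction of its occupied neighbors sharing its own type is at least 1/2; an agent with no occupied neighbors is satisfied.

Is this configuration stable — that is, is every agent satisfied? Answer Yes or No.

Yes

(0,1)1 2/2 ok
(0,2)1 1/2 ok
(0,3)2 2/3 ok
(0,4)2 3/3 ok
(0,5)2 1/1 ok
(1,0)1 2/2 ok
(1,1)1 3/3 ok
(1,3)2 3/3 ok
(1,4)2 3/3 ok
(2,0)1 3/3 ok
(2,1)1 3/3 ok
(2,2)1 2/3 ok
(2,3)2 3/4 ok
(2,4)2 4/4 ok
(2,5)2 2/2 ok
(3,0)1 2/2 ok
(3,2)1 2/3 ok
(3,3)2 3/4 ok
(3,4)2 4/4 ok
(3,5)2 3/3 ok
(4,0)1 2/2 ok
(4,1)1 2/2 ok
(4,2)1 2/3 ok
(4,3)2 2/3 ok
(4,4)2 3/3 ok
(4,5)2 2/2 ok
All meet the threshold, so the configuration is stable.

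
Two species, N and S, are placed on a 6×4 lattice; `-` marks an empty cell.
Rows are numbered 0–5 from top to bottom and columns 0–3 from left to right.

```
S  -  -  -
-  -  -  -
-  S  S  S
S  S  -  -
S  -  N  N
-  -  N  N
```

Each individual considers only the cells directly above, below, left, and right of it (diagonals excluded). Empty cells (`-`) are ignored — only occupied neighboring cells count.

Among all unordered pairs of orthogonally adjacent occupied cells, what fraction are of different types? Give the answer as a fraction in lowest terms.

Scan each occupied cell's neighbors to the right and below so each pair is counted once.
Row 2: S(2,1)–S(2,2)= S(2,1)–S(3,1)= S(2,2)–S(2,3)=  → 0/3 unlike.
Row 3: S(3,0)–S(3,1)= S(3,0)–S(4,0)=  → 0/2 unlike.
Row 4: N(4,2)–N(4,3)= N(4,2)–N(5,2)= N(4,3)–N(5,3)=  → 0/3 unlike.
Row 5: N(5,2)–N(5,3)=  → 0/1 unlike.
Total adjacent occupied pairs: 9; unlike-type pairs: 0.
0/9 reduces to 0/1.

0/1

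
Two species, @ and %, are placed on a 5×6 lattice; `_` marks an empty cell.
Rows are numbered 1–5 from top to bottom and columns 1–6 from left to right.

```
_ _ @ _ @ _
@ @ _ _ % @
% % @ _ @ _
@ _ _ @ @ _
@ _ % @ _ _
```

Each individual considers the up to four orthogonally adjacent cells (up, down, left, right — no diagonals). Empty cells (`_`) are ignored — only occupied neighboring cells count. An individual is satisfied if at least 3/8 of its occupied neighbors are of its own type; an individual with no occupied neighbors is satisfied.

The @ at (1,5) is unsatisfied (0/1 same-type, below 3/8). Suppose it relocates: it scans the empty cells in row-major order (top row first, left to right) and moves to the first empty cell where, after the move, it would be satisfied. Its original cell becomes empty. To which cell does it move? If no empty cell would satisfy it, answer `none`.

(1,1)

Vacating (1,5). Empty cells in order:
  (1,1): 1/1 same-type → satisfied — stop here.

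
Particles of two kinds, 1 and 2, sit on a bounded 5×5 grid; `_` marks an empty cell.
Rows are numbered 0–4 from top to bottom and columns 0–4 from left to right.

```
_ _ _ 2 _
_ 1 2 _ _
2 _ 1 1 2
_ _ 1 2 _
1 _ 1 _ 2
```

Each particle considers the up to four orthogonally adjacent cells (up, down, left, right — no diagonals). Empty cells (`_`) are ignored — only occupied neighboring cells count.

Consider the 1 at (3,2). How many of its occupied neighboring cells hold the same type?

Occupied neighbors of (3,2): (2,2)=1, (4,2)=1, (3,3)=2.
Same type (1): 2 of 3.

2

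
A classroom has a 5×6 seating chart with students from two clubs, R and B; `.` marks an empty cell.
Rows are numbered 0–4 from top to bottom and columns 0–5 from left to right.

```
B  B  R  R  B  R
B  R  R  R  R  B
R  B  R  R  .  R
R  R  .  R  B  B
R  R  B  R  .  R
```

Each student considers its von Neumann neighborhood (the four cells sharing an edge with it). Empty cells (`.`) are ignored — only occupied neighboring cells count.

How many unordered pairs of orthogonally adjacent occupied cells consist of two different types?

Scan each occupied cell's neighbors to the right and below so each pair is counted once.
Row 0: B(0,0)–B(0,1)= B(0,0)–B(1,0)= B(0,1)–R(0,2)≠ B(0,1)–R(1,1)≠ R(0,2)–R(0,3)= R(0,2)–R(1,2)= R(0,3)–B(0,4)≠ R(0,3)–R(1,3)= B(0,4)–R(0,5)≠ B(0,4)–R(1,4)≠ R(0,5)–B(1,5)≠  → 6/11 unlike.
Row 1: B(1,0)–R(1,1)≠ B(1,0)–R(2,0)≠ R(1,1)–R(1,2)= R(1,1)–B(2,1)≠ R(1,2)–R(1,3)= R(1,2)–R(2,2)= R(1,3)–R(1,4)= R(1,3)–R(2,3)= R(1,4)–B(1,5)≠ B(1,5)–R(2,5)≠  → 5/10 unlike.
Row 2: R(2,0)–B(2,1)≠ R(2,0)–R(3,0)= B(2,1)–R(2,2)≠ B(2,1)–R(3,1)≠ R(2,2)–R(2,3)= R(2,3)–R(3,3)= R(2,5)–B(3,5)≠  → 4/7 unlike.
Row 3: R(3,0)–R(3,1)= R(3,0)–R(4,0)= R(3,1)–R(4,1)= R(3,3)–B(3,4)≠ R(3,3)–R(4,3)= B(3,4)–B(3,5)= B(3,5)–R(4,5)≠  → 2/7 unlike.
Row 4: R(4,0)–R(4,1)= R(4,1)–B(4,2)≠ B(4,2)–R(4,3)≠  → 2/3 unlike.
Total adjacent occupied pairs: 38; unlike-type pairs: 19.

19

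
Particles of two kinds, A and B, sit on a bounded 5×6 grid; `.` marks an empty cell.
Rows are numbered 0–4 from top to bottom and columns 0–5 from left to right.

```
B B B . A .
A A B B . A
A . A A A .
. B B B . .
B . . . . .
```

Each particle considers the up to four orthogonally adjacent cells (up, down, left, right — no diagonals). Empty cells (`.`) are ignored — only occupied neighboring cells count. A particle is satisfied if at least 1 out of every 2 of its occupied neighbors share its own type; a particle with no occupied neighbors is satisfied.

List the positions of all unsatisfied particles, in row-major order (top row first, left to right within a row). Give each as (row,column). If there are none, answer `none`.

(0,0)B 1/2 ✓
(0,1)B 2/3 ✓
(0,2)B 2/2 ✓
(0,4)A 0/0 ✓
(1,0)A 2/3 ✓
(1,1)A 1/3 ✗
(1,2)B 2/4 ✓
(1,3)B 1/2 ✓
(1,5)A 0/0 ✓
(2,0)A 1/1 ✓
(2,2)A 1/3 ✗
(2,3)A 2/4 ✓
(2,4)A 1/1 ✓
(3,1)B 1/1 ✓
(3,2)B 2/3 ✓
(3,3)B 1/2 ✓
(4,0)B 0/0 ✓

(1,1), (2,2)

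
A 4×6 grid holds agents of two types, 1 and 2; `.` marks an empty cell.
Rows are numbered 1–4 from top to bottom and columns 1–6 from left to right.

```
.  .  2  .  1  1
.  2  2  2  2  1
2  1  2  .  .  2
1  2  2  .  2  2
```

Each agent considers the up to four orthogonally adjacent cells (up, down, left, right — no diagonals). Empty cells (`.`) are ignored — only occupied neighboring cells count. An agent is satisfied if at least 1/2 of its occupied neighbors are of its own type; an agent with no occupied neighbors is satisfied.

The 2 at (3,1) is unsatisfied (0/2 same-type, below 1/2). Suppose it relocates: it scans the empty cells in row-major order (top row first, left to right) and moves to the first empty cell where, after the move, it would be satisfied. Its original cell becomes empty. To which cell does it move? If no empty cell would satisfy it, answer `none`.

(1,1)

Vacating (3,1). Empty cells in order:
  (1,1): 0/0 same-type → satisfied — stop here.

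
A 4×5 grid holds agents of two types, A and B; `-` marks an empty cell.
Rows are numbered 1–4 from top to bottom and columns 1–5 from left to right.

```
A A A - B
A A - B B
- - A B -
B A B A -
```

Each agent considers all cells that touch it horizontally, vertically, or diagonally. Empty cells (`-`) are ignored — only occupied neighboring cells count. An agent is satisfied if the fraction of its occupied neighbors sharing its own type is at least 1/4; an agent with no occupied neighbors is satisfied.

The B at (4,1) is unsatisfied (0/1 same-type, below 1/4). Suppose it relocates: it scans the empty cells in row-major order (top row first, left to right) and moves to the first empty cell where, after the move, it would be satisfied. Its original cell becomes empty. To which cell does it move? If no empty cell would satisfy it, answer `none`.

(1,4)

Vacating (4,1). Empty cells in order:
  (1,4): 3/4 same-type → satisfied — stop here.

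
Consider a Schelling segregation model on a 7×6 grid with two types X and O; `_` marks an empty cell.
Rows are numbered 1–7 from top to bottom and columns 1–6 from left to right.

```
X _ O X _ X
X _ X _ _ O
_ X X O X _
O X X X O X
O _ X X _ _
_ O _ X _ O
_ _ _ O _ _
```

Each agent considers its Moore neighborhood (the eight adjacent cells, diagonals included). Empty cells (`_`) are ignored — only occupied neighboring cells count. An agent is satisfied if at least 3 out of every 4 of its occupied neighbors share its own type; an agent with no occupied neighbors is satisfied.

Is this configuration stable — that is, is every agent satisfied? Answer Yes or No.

Row 1: (1,1)X 1/1 satisfied · (1,3)O 0/2 not · (1,4)X 1/2 not · (1,6)X 0/1 not
Row 2: (2,1)X 2/2 satisfied · (2,3)X 3/5 not · (2,6)O 0/2 not
Row 3: (3,2)X 5/6 satisfied · (3,3)X 5/6 satisfied · (3,4)O 1/6 not · (3,5)X 2/5 not
Row 4: (4,1)O 1/3 not · (4,2)X 4/6 not · (4,3)X 6/7 satisfied · (4,4)X 5/7 not · (4,5)O 1/5 not · (4,6)X 1/2 not
Row 5: (5,1)O 2/3 not · (5,3)X 5/6 satisfied · (5,4)X 4/5 satisfied
Row 6: (6,2)O 1/2 not · (6,4)X 2/3 not · (6,6)O 0/0 satisfied
Row 7: (7,4)O 0/1 not
For instance (1,3) has only 0/2 same-type neighbors, below 3/4.

No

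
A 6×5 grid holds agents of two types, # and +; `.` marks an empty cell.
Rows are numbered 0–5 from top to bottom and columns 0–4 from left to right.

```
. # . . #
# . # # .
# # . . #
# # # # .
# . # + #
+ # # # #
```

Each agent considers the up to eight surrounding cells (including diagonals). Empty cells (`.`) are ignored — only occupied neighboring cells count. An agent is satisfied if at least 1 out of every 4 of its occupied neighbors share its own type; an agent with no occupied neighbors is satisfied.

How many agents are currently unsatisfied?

2

Row 0: (0,1)# 2/2 ✓ · (0,4)# 1/1 ✓
Row 1: (1,0)# 3/3 ✓ · (1,2)# 3/3 ✓ · (1,3)# 3/3 ✓
Row 2: (2,0)# 4/4 ✓ · (2,1)# 6/6 ✓ · (2,4)# 2/2 ✓
Row 3: (3,0)# 4/4 ✓ · (3,1)# 6/6 ✓ · (3,2)# 4/5 ✓ · (3,3)# 4/5 ✓
Row 4: (4,0)# 3/4 ✓ · (4,2)# 6/7 ✓ · (4,3)+ 0/7 ✗ · (4,4)# 3/4 ✓
Row 5: (5,0)+ 0/2 ✗ · (5,1)# 3/4 ✓ · (5,2)# 3/4 ✓ · (5,3)# 4/5 ✓ · (5,4)# 2/3 ✓
Unsatisfied: (4,3), (5,0) — 2 in total.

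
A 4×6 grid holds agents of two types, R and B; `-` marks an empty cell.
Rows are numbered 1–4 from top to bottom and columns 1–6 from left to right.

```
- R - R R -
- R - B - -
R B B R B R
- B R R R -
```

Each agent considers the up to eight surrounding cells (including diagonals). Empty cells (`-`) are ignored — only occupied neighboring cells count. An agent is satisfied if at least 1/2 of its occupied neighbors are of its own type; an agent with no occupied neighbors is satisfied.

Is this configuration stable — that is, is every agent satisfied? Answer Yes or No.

No

(1,2)R 1/1 ✓
(1,4)R 1/2 ✓
(1,5)R 1/2 ✓
(2,2)R 2/4 ✓
(2,4)B 2/5 ✗
(3,1)R 1/3 ✗
(3,2)B 2/5 ✗
(3,3)B 3/7 ✗
(3,4)R 3/6 ✓
(3,5)B 1/5 ✗
(3,6)R 1/2 ✓
(4,2)B 2/4 ✓
(4,3)R 2/5 ✗
(4,4)R 3/5 ✓
(4,5)R 3/4 ✓
For instance (2,4) has only 2/5 same-type neighbors, below 1/2.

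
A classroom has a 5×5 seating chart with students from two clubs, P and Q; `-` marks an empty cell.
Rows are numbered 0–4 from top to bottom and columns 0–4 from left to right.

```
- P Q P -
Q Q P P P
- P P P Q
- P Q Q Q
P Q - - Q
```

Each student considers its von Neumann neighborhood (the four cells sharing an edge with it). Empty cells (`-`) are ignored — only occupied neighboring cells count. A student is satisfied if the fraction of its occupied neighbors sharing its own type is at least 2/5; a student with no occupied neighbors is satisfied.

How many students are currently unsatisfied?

8

(0,1)P 0/2 not
(0,2)Q 0/3 not
(0,3)P 1/2 satisfied
(1,0)Q 1/1 satisfied
(1,1)Q 1/4 not
(1,2)P 2/4 satisfied
(1,3)P 4/4 satisfied
(1,4)P 1/2 satisfied
(2,1)P 2/3 satisfied
(2,2)P 3/4 satisfied
(2,3)P 2/4 satisfied
(2,4)Q 1/3 not
(3,1)P 1/3 not
(3,2)Q 1/3 not
(3,3)Q 2/3 satisfied
(3,4)Q 3/3 satisfied
(4,0)P 0/1 not
(4,1)Q 0/2 not
(4,4)Q 1/1 satisfied
Unsatisfied: (0,1), (0,2), (1,1), (2,4), (3,1), (3,2), (4,0), (4,1) — 8 in total.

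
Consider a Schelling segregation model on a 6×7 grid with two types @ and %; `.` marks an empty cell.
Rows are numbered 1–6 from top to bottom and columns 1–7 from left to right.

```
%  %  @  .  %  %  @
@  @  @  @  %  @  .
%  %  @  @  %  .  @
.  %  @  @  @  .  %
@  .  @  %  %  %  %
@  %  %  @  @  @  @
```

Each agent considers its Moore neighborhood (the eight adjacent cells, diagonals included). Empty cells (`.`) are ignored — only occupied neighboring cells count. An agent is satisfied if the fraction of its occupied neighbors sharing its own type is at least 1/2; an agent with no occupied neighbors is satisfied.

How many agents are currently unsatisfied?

Row 1: (1,1)% 1/3 unhappy · (1,2)% 1/5 unhappy · (1,3)@ 3/4 ok · (1,5)% 2/4 ok · (1,6)% 2/4 ok · (1,7)@ 1/2 ok
Row 2: (2,1)@ 1/5 unhappy · (2,2)@ 4/8 ok · (2,3)@ 5/7 ok · (2,4)@ 4/7 ok · (2,5)% 3/6 ok · (2,6)@ 2/6 unhappy
Row 3: (3,1)% 2/4 ok · (3,2)% 2/7 unhappy · (3,3)@ 6/8 ok · (3,4)@ 6/8 ok · (3,5)% 1/6 unhappy · (3,7)@ 1/2 ok
Row 4: (4,2)% 2/6 unhappy · (4,3)@ 4/7 ok · (4,4)@ 5/8 ok · (4,5)@ 2/6 unhappy · (4,7)% 2/3 ok
Row 5: (5,1)@ 1/3 unhappy · (5,3)@ 3/7 unhappy · (5,4)% 2/8 unhappy · (5,5)% 2/7 unhappy · (5,6)% 3/7 unhappy · (5,7)% 2/4 ok
Row 6: (6,1)@ 1/2 ok · (6,2)% 1/4 unhappy · (6,3)% 2/4 ok · (6,4)@ 2/5 unhappy · (6,5)@ 2/5 unhappy · (6,6)@ 2/5 unhappy · (6,7)@ 1/3 unhappy
Unsatisfied: (1,1), (1,2), (2,1), (2,6), (3,2), (3,5), (4,2), (4,5), (5,1), (5,3), (5,4), (5,5), (5,6), (6,2), (6,4), (6,5), (6,6), (6,7) — 18 in total.

18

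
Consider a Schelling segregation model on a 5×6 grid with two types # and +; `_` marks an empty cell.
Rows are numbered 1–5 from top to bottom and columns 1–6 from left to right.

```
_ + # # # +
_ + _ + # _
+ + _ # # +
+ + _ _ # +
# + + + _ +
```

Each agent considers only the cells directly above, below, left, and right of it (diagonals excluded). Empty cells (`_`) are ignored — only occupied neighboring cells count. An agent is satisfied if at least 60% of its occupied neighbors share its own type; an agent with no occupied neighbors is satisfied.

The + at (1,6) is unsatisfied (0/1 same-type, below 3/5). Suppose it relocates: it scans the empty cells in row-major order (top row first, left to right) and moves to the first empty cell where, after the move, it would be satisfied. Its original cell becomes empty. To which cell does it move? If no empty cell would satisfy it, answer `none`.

Vacating (1,6). Empty cells in order:
  (1,1): 1/1 same-type → satisfied — stop here.

(1,1)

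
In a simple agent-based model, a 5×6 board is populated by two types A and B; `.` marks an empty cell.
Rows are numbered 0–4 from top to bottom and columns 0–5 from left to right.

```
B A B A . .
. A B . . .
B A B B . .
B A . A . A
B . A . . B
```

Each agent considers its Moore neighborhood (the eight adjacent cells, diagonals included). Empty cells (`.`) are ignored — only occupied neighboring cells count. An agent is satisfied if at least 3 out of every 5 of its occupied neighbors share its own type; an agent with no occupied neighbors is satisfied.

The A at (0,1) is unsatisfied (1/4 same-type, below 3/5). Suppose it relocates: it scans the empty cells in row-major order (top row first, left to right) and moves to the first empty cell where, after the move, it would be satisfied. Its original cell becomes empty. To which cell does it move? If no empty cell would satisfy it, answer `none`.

Vacating (0,1). Empty cells in order:
  (0,4): 1/1 same-type → satisfied — stop here.

(0,4)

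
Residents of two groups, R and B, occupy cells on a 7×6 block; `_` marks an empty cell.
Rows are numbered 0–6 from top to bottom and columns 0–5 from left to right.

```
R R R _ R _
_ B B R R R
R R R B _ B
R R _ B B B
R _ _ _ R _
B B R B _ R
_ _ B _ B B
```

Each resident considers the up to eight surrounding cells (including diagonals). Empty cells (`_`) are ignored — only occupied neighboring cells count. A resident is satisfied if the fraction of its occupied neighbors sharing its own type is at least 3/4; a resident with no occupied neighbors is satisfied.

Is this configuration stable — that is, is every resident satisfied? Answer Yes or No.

No

Row 0: (0,0)R 1/2 not · (0,1)R 2/4 not · (0,2)R 2/4 not · (0,4)R 3/3 satisfied
Row 1: (1,1)B 1/7 not · (1,2)B 2/7 not · (1,3)R 4/6 not · (1,4)R 3/5 not · (1,5)R 2/3 not
Row 2: (2,0)R 3/4 satisfied · (2,1)R 4/6 not · (2,2)R 3/7 not · (2,3)B 3/6 not · (2,5)B 2/4 not
Row 3: (3,0)R 4/4 satisfied · (3,1)R 5/5 satisfied · (3,3)B 2/4 not · (3,4)B 4/5 satisfied · (3,5)B 2/3 not
Row 4: (4,0)R 2/4 not · (4,4)R 1/5 not
Row 5: (5,0)B 1/2 not · (5,1)B 2/4 not · (5,2)R 0/3 not · (5,3)B 2/4 not · (5,5)R 1/3 not
Row 6: (6,2)B 2/3 not · (6,4)B 2/3 not · (6,5)B 1/2 not
For instance (0,0) has only 1/2 same-type neighbors, below 3/4.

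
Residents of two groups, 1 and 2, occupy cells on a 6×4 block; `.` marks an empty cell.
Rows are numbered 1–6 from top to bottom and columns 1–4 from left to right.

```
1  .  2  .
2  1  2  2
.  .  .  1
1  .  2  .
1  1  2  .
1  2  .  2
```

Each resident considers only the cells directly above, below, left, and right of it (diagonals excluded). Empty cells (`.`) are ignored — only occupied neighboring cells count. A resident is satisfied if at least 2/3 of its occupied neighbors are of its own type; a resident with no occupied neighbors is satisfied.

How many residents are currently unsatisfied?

(1,1)1 0/1 ✗
(1,3)2 1/1 ✓
(2,1)2 0/2 ✗
(2,2)1 0/2 ✗
(2,3)2 2/3 ✓
(2,4)2 1/2 ✗
(3,4)1 0/1 ✗
(4,1)1 1/1 ✓
(4,3)2 1/1 ✓
(5,1)1 3/3 ✓
(5,2)1 1/3 ✗
(5,3)2 1/2 ✗
(6,1)1 1/2 ✗
(6,2)2 0/2 ✗
(6,4)2 0/0 ✓
Unsatisfied: (1,1), (2,1), (2,2), (2,4), (3,4), (5,2), (5,3), (6,1), (6,2) — 9 in total.

9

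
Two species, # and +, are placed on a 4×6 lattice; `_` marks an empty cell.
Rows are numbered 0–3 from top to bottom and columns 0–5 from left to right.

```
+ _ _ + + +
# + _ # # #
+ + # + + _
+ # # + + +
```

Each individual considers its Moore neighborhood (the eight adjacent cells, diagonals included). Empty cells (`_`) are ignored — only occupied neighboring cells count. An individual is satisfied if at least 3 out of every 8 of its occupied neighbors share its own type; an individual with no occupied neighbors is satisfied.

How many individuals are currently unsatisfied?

6

(0,0)+ 1/2 ok
(0,3)+ 1/3 unhappy
(0,4)+ 2/5 ok
(0,5)+ 1/3 unhappy
(1,0)# 0/4 unhappy
(1,1)+ 3/5 ok
(1,3)# 2/6 unhappy
(1,4)# 2/7 unhappy
(1,5)# 1/4 unhappy
(2,0)+ 3/5 ok
(2,1)+ 3/7 ok
(2,2)# 3/7 ok
(2,3)+ 3/7 ok
(2,4)+ 4/7 ok
(3,0)+ 2/3 ok
(3,1)# 2/5 ok
(3,2)# 2/5 ok
(3,3)+ 3/5 ok
(3,4)+ 4/4 ok
(3,5)+ 2/2 ok
Unsatisfied: (0,3), (0,5), (1,0), (1,3), (1,4), (1,5) — 6 in total.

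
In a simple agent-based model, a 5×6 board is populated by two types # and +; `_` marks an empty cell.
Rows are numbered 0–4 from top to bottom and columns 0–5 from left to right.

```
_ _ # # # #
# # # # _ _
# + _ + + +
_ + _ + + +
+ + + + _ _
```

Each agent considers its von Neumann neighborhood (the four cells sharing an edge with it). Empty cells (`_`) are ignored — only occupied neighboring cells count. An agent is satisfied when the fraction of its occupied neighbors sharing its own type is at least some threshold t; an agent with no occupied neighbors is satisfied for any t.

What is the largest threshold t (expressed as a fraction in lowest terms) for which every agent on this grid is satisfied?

1/3

Row 0: (0,2)# 2/2 · (0,3)# 3/3 · (0,4)# 2/2 · (0,5)# 1/1
Row 1: (1,0)# 2/2 · (1,1)# 2/3 · (1,2)# 3/3 · (1,3)# 2/3
Row 2: (2,0)# 1/2 · (2,1)+ 1/3 · (2,3)+ 2/3 · (2,4)+ 3/3 · (2,5)+ 2/2
Row 3: (3,1)+ 2/2 · (3,3)+ 3/3 · (3,4)+ 3/3 · (3,5)+ 2/2
Row 4: (4,0)+ 1/1 · (4,1)+ 3/3 · (4,2)+ 2/2 · (4,3)+ 2/2
The smallest same-type fraction is 1/3 at (2,1), which reduces to 1/3. Any threshold above that leaves this agent unsatisfied.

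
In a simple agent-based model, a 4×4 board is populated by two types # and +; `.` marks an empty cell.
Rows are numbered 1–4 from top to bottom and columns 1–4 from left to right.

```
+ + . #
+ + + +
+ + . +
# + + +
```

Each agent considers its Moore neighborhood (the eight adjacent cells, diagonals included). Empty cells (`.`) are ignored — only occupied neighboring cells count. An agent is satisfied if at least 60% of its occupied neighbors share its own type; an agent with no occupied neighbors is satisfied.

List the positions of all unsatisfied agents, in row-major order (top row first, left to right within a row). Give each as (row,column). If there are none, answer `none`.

(1,4), (4,1)

Row 1: (1,1)+ 3/3 ok · (1,2)+ 4/4 ok · (1,4)# 0/2 unhappy
Row 2: (2,1)+ 5/5 ok · (2,2)+ 6/6 ok · (2,3)+ 5/6 ok · (2,4)+ 2/3 ok
Row 3: (3,1)+ 4/5 ok · (3,2)+ 6/7 ok · (3,4)+ 4/4 ok
Row 4: (4,1)# 0/3 unhappy · (4,2)+ 3/4 ok · (4,3)+ 4/4 ok · (4,4)+ 2/2 ok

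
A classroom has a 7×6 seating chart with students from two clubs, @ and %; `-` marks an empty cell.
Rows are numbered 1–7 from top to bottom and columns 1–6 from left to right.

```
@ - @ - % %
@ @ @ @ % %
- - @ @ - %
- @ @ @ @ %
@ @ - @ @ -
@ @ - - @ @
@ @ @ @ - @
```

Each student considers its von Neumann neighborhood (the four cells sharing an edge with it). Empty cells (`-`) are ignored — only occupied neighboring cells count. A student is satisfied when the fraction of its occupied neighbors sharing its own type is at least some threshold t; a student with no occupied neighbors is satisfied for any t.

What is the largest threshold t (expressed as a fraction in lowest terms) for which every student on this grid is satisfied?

Row 1: (1,1)@ 1/1 · (1,3)@ 1/1 · (1,5)% 2/2 · (1,6)% 2/2
Row 2: (2,1)@ 2/2 · (2,2)@ 2/2 · (2,3)@ 4/4 · (2,4)@ 2/3 · (2,5)% 2/3 · (2,6)% 3/3
Row 3: (3,3)@ 3/3 · (3,4)@ 3/3 · (3,6)% 2/2
Row 4: (4,2)@ 2/2 · (4,3)@ 3/3 · (4,4)@ 4/4 · (4,5)@ 2/3 · (4,6)% 1/2
Row 5: (5,1)@ 2/2 · (5,2)@ 3/3 · (5,4)@ 2/2 · (5,5)@ 3/3
Row 6: (6,1)@ 3/3 · (6,2)@ 3/3 · (6,5)@ 2/2 · (6,6)@ 2/2
Row 7: (7,1)@ 2/2 · (7,2)@ 3/3 · (7,3)@ 2/2 · (7,4)@ 1/1 · (7,6)@ 1/1
The smallest same-type fraction is 1/2 at (4,6), which reduces to 1/2. Any threshold above that leaves this student unsatisfied.

1/2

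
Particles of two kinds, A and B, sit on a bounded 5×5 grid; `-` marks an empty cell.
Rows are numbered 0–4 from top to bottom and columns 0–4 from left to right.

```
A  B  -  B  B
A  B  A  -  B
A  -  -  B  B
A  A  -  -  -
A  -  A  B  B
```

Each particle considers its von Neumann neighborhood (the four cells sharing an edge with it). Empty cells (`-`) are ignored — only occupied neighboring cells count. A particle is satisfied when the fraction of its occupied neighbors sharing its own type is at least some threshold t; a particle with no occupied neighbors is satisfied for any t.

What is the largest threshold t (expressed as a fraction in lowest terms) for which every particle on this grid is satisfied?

Row 0: (0,0)A 1/2 · (0,1)B 1/2 · (0,3)B 1/1 · (0,4)B 2/2
Row 1: (1,0)A 2/3 · (1,1)B 1/3 · (1,2)A 0/1 · (1,4)B 2/2
Row 2: (2,0)A 2/2 · (2,3)B 1/1 · (2,4)B 2/2
Row 3: (3,0)A 3/3 · (3,1)A 1/1
Row 4: (4,0)A 1/1 · (4,2)A 0/1 · (4,3)B 1/2 · (4,4)B 1/1
The smallest same-type fraction is 0/1 at (1,2), which reduces to 0/1. Any threshold above that leaves this particle unsatisfied.

0/1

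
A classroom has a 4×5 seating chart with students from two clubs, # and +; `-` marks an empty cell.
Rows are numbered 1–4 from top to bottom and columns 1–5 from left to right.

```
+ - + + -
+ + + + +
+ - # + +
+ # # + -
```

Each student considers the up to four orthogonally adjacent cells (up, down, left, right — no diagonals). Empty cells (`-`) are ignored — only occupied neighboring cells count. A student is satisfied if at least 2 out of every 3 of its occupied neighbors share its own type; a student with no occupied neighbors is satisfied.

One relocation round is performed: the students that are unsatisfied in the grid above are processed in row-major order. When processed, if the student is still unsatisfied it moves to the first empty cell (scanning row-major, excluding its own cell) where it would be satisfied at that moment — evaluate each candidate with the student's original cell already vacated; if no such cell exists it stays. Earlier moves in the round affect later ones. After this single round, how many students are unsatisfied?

Initially unsatisfied (in order): (3,3), (4,1), (4,2), (4,4).
  (3,3): no empty cell satisfies it; stays.
  (4,1) → (1,2).
  (4,2): now satisfied by earlier moves; stays.
  (4,4) → (1,5).
Resulting grid:
+ + + + +
+ + + + +
+ - # + +
- # # - -
Unsatisfied now: (3,3).

1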